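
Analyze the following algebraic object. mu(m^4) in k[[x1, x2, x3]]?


C(n+d-1,d)=C(6,4)=15


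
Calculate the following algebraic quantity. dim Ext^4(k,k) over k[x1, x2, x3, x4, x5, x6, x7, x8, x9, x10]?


C(n,i)=C(10,4)=210


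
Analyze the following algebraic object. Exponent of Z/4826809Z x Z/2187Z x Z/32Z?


Exponent = lcm of the cyclic orders; pairwise coprime => product.
13^6*3^7*2^5=4826809*2187*32=337799401056


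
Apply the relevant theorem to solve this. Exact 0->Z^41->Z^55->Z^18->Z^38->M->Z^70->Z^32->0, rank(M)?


Alt sum=0:
(-1)^0*41 + (-1)^1*55 + (-1)^2*18 + (-1)^3*38 + (-1)^4*? + (-1)^5*70 + (-1)^6*32=0
rank(M)=72


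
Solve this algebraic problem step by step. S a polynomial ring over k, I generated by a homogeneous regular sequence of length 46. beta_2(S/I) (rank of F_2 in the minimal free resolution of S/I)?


Regular sequence => Koszul complex is the minimal free resolution.
Syz_1 minimally generated by Koszul relations f_i*e_j - f_j*e_i (i<j): mu(Syz_1) = beta_2 = C(m,2) = m(m-1)/2
m=46
46*45/2 = 1035


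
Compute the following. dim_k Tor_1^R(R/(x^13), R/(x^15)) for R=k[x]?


Tor_1(R/I,R/J)=(I cap J)/IJ=(x^15)/(x^28)
dim=28-15=min(13,15)=13


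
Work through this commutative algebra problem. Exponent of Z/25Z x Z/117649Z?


Exponent = lcm of the cyclic orders; pairwise coprime => product.
5^2*7^6=25*117649=2941225


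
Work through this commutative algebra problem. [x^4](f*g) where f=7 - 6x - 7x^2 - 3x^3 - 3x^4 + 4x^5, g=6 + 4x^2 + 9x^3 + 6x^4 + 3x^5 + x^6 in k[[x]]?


[x^4] = sum a_i*b_j, i+j=4
  7*6=42
  -6*9=-54
  -7*4=-28
  -3*6=-18
Sum=-58


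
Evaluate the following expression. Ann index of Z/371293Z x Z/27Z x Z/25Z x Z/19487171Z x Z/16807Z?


Exponent = lcm of the cyclic orders; pairwise coprime => product.
13^5*3^3*5^2*11^7*7^5=371293*27*25*19487171*16807=82084192567158456675


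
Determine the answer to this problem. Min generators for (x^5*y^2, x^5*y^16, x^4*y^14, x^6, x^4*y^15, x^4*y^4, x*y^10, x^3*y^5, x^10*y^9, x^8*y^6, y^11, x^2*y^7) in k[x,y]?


Remove redundant (divisible by others).
x^8*y^6 redundant.
x^10*y^9 redundant.
x^5*y^16 redundant.
x^4*y^15 redundant.
x^4*y^14 redundant.
Min: x^6, x^5*y^2, x^4*y^4, x^3*y^5, x^2*y^7, x*y^10, y^11
Count=7


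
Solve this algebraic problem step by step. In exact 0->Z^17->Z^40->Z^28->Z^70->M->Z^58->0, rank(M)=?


Alt sum=0:
(-1)^0*17 + (-1)^1*40 + (-1)^2*28 + (-1)^3*70 + (-1)^4*? + (-1)^5*58=0
rank(M)=123


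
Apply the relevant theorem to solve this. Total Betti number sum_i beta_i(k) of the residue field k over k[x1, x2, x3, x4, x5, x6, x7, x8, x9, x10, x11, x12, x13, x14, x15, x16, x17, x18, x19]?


Koszul resolution: beta_i(k)=C(n,i), n=19
sum_i C(19,i) = 2^19 = 524288


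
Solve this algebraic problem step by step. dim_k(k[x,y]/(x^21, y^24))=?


Basis: x^i*y^j, i<21, j<24
21*24=504


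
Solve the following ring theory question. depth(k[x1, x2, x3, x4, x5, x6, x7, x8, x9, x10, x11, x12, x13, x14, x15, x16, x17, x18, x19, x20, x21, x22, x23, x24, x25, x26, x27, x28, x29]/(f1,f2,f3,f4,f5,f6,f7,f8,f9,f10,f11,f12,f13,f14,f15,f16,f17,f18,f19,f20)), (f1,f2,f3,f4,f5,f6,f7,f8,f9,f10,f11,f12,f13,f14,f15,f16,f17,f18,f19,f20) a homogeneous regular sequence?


depth(R)=29
depth(R/I)=29-20=9


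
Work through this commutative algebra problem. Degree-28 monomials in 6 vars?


C(d+n-1,n-1)=C(33,5)=237336


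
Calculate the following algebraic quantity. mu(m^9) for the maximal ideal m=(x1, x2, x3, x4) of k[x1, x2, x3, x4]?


Graded Nakayama: mu(m^d) = dim_k (m^d/m^(d+1)) = #degree-9 monomials in 4 vars
C(n+d-1,d)=C(12,9)=220


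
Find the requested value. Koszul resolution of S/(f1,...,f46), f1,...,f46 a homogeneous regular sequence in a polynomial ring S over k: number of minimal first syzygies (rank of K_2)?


Regular sequence => Koszul complex is the minimal free resolution.
Syz_1 minimally generated by Koszul relations f_i*e_j - f_j*e_i (i<j): mu(Syz_1) = beta_2 = C(m,2) = m(m-1)/2
m=46
46*45/2 = 1035


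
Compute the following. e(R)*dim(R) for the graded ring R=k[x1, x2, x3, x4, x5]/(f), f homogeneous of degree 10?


e(R)=deg(f)=10, dim(R)=5-1=4
e*dim=10*4=40


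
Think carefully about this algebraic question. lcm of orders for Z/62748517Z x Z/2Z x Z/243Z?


Exponent = lcm of the cyclic orders; pairwise coprime => product.
13^7*2^1*3^5=62748517*2*243=30495779262


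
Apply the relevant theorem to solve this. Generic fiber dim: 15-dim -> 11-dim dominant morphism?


dim(fiber)=dim(X)-dim(Y)=15-11=4


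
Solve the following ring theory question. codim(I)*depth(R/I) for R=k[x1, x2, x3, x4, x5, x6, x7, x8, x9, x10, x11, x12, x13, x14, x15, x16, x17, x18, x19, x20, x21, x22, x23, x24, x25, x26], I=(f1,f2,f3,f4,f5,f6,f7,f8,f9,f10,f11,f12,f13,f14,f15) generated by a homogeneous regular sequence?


codim=15, depth=dim(R/I)=26-15=11
Product=15*11=165


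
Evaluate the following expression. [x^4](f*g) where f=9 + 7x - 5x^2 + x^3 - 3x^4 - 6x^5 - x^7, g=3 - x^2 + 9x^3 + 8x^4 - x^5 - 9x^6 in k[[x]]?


[x^4] = sum a_i*b_j, i+j=4
  9*8=72
  7*9=63
  -5*-1=5
  -3*3=-9
Sum=131


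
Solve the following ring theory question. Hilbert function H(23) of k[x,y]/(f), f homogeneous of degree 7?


H(t)=d for t>=d-1.
d=7, t=23
H(23)=7


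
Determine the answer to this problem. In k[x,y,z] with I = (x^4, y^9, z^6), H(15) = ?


Need i<4, j<9, k<6 with i+j+k=15.
For each i, j ranges over max(0,15-i-5)..min(8,15-i):
  i=0: j in [10,8] -> 0
  i=1: j in [9,8] -> 0
  i=2: j in [8,8] -> 1
  i=3: j in [7,8] -> 2
H(15) = 0+0+1+2 = 3


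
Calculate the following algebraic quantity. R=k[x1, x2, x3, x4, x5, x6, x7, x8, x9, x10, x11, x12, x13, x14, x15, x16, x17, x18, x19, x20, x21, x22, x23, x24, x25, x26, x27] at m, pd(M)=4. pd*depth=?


pd+depth=27
depth=27-4=23
pd*depth=4*23=92


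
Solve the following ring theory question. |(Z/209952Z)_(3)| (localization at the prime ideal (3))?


3-primary part: 209952=3^8*32
Size=3^8=6561


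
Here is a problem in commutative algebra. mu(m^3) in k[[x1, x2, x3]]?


C(n+d-1,d)=C(5,3)=10


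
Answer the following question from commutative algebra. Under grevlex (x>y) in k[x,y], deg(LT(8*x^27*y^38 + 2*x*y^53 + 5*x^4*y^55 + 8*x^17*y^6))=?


LT: 8*x^27*y^38
deg_x=27, deg_y=38
Total=27+38=65


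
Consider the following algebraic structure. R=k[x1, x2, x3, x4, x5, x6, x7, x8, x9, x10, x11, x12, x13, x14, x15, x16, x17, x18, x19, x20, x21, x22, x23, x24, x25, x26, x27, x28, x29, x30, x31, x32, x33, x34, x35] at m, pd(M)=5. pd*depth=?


pd+depth=35
depth=35-5=30
pd*depth=5*30=150


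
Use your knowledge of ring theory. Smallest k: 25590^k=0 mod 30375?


25590^k mod 30375:
k=1: 25590
k=2: 23850
k=3: 27000
k=4: 20250
k=5: 0
First zero at k = 5


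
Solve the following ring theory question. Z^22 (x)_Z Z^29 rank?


rank(M(x)N) = rank(M)*rank(N)
22*29 = 638


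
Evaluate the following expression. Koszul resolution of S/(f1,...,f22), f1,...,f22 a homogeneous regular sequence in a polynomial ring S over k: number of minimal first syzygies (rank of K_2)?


Regular sequence => Koszul complex is the minimal free resolution.
Syz_1 minimally generated by Koszul relations f_i*e_j - f_j*e_i (i<j): mu(Syz_1) = beta_2 = C(m,2) = m(m-1)/2
m=22
22*21/2 = 231


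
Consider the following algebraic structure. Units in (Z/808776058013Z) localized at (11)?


Local ring = Z/2357947691Z.
phi(2357947691) = 11^8*(11-1) = 2143588810


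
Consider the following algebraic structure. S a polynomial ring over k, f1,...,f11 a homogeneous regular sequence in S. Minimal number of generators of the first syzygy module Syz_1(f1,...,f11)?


Regular sequence => Koszul complex is the minimal free resolution.
Syz_1 minimally generated by Koszul relations f_i*e_j - f_j*e_i (i<j): mu(Syz_1) = beta_2 = C(m,2) = m(m-1)/2
m=11
11*10/2 = 55


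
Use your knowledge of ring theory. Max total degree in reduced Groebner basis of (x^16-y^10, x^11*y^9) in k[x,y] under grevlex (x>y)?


LT(f1)=x^16, LT(f2)=x^11y^9, lcm=x^16y^9
S(f1,f2) = y^9*f1 - x^5*f2 = -y^19
Reduced GB = {f1, f2, y^19}; degrees 16, 20, 19
Max = 20


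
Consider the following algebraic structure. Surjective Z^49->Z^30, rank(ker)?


rank(ker) = 49-30 = 19


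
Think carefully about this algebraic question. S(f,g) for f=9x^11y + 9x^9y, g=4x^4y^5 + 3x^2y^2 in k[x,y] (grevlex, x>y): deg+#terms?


LT(f)=9x^11y, LT(g)=4x^4y^5
lcm(LM)=x^11y^5
S(f,g) (scaled by 36 to clear denominators) = 4y^4*f - 9x^7*g = 36x^9y^5 - 27x^9y^2
2 terms, deg 14.
14+2=16


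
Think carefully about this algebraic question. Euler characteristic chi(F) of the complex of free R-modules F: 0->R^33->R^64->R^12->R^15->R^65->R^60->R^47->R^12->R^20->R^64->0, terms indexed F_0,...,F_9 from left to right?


chi = sum (-1)^i * rank:
(-1)^0*33=33
(-1)^1*64=-64
(-1)^2*12=12
(-1)^3*15=-15
(-1)^4*65=65
(-1)^5*60=-60
(-1)^6*47=47
(-1)^7*12=-12
(-1)^8*20=20
(-1)^9*64=-64
chi=-38


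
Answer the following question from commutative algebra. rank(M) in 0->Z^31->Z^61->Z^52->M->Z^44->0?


Alt sum=0:
(-1)^0*31 + (-1)^1*61 + (-1)^2*52 + (-1)^3*? + (-1)^4*44=0
rank(M)=66


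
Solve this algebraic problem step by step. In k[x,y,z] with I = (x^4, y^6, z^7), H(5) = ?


Need i<4, j<6, k<7 with i+j+k=5.
For each i, j ranges over max(0,5-i-6)..min(5,5-i):
  i=0: j in [0,5] -> 6
  i=1: j in [0,4] -> 5
  i=2: j in [0,3] -> 4
  i=3: j in [0,2] -> 3
H(5) = 6+5+4+3 = 18


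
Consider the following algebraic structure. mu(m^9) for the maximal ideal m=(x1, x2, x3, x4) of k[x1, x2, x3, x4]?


Graded Nakayama: mu(m^d) = dim_k (m^d/m^(d+1)) = #degree-9 monomials in 4 vars
C(n+d-1,d)=C(12,9)=220


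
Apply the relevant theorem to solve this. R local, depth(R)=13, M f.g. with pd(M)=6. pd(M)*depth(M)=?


pd+depth=13
depth=13-6=7
pd*depth=6*7=42


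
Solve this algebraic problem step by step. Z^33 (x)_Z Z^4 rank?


rank(M(x)N) = rank(M)*rank(N)
33*4 = 132


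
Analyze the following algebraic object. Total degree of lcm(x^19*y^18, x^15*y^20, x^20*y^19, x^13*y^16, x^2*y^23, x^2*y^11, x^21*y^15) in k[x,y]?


lcm = componentwise max:
x: max(19,15,20,13,2,2,21)=21
y: max(18,20,19,16,23,11,15)=23
Total=21+23=44


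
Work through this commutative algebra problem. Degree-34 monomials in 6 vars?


C(d+n-1,n-1)=C(39,5)=575757


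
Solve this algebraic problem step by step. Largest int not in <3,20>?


gcd(3,20)=1 => F=ab-a-b=3*20-3-20=60-23=37


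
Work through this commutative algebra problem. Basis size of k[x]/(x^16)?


Basis: 1,x,...,x^15
dim=16


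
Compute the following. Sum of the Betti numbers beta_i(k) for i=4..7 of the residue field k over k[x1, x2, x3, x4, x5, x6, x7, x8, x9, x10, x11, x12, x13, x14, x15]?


Koszul resolution: beta_i(k)=C(n,i), n=15
C(15,4)=1365, C(15,5)=3003, C(15,6)=5005, C(15,7)=6435
Sum=15808


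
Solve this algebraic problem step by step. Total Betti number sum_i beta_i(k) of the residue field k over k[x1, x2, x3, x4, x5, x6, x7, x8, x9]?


Koszul resolution: beta_i(k)=C(n,i), n=9
sum_i C(9,i) = 2^9 = 512


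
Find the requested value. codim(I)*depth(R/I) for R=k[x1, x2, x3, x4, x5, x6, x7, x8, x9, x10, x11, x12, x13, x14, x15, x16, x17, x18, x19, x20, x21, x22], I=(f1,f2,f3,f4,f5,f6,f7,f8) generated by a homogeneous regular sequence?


codim=8, depth=dim(R/I)=22-8=14
Product=8*14=112


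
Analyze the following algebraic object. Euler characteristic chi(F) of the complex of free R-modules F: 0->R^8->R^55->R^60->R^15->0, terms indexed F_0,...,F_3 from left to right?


chi = sum (-1)^i * rank:
(-1)^0*8=8
(-1)^1*55=-55
(-1)^2*60=60
(-1)^3*15=-15
chi=-2


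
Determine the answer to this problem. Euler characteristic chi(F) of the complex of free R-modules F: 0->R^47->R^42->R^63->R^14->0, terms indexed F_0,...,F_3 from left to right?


chi = sum (-1)^i * rank:
(-1)^0*47=47
(-1)^1*42=-42
(-1)^2*63=63
(-1)^3*14=-14
chi=54


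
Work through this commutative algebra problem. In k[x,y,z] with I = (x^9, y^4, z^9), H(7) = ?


Need i<9, j<4, k<9 with i+j+k=7.
For each i, j ranges over max(0,7-i-8)..min(3,7-i):
  i=0: j in [0,3] -> 4
  i=1: j in [0,3] -> 4
  i=2: j in [0,3] -> 4
  i=3: j in [0,3] -> 4
  i=4: j in [0,3] -> 4
  i=5: j in [0,2] -> 3
  i=6: j in [0,1] -> 2
  i=7: j in [0,0] -> 1
H(7) = 4+4+4+4+4+3+2+1 = 26


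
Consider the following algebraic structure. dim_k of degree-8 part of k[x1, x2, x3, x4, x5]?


C(d+n-1,n-1)=C(12,4)=495


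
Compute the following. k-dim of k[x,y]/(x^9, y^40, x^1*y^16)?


k[x,y]/I, I = (x^9, y^40, x^1*y^16)
Rect: 9x40=360. Corner: (9-1)x(40-16)=192.
dim = 360-192 = 168


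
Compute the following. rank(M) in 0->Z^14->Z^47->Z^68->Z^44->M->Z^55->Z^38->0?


Alt sum=0:
(-1)^0*14 + (-1)^1*47 + (-1)^2*68 + (-1)^3*44 + (-1)^4*? + (-1)^5*55 + (-1)^6*38=0
rank(M)=26


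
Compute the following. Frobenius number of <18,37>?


gcd(18,37)=1 => F=ab-a-b=18*37-18-37=666-55=611


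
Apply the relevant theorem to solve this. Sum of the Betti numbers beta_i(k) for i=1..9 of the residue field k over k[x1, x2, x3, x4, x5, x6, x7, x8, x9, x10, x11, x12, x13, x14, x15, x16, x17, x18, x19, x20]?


Koszul resolution: beta_i(k)=C(n,i), n=20
C(20,1)=20, C(20,2)=190, C(20,3)=1140, C(20,4)=4845, C(20,5)=15504, C(20,6)=38760, C(20,7)=77520, C(20,8)=125970, C(20,9)=167960
Sum=431909


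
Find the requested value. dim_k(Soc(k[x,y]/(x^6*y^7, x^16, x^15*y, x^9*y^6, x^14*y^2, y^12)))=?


Socle = ann(m) = span of standard monomials u with x*u, y*u in I (staircase corners).
Minimal generators: x^16, x^15*y, x^14*y^2, x^9*y^6, x^6*y^7, y^12
Corners: x^5y^11, x^8y^6, x^13y^5, x^14y, x^15
Socle dim=5


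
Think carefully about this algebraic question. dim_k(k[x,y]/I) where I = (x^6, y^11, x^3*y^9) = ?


k[x,y]/I, I = (x^6, y^11, x^3*y^9)
Rect: 6x11=66. Corner: (6-3)x(11-9)=6.
dim = 66-6 = 60


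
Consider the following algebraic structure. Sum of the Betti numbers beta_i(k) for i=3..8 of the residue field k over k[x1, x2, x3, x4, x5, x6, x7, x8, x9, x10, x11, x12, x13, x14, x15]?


Koszul resolution: beta_i(k)=C(n,i), n=15
C(15,3)=455, C(15,4)=1365, C(15,5)=3003, C(15,6)=5005, C(15,7)=6435, C(15,8)=6435
Sum=22698


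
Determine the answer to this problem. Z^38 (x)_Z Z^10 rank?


rank(M(x)N) = rank(M)*rank(N)
38*10 = 380


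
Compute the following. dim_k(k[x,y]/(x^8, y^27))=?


Basis: x^i*y^j, i<8, j<27
8*27=216


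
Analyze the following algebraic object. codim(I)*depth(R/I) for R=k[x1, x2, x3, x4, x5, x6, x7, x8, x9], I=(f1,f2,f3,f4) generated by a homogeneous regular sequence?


codim=4, depth=dim(R/I)=9-4=5
Product=4*5=20


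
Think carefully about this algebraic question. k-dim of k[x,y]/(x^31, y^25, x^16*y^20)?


k[x,y]/I, I = (x^31, y^25, x^16*y^20)
Rect: 31x25=775. Corner: (31-16)x(25-20)=75.
dim = 775-75 = 700


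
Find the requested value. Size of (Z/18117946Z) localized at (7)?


7-primary part: 18117946=7^7*22
Size=7^7=823543


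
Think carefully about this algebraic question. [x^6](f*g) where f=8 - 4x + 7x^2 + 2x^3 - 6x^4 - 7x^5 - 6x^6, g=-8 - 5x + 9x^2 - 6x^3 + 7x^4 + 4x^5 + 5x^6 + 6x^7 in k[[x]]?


[x^6] = sum a_i*b_j, i+j=6
  8*5=40
  -4*4=-16
  7*7=49
  2*-6=-12
  -6*9=-54
  -7*-5=35
  -6*-8=48
Sum=90


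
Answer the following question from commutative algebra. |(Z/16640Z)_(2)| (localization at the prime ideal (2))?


2-primary part: 16640=2^8*65
Size=2^8=256


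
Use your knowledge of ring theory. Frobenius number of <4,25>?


gcd(4,25)=1 => F=ab-a-b=4*25-4-25=100-29=71


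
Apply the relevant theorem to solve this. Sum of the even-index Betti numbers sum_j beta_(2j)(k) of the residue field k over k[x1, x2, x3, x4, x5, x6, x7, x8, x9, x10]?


Koszul resolution: beta_i(k)=C(n,i), n=10
sum_even C(10,i) = 2^(n-1) = 2^9 = 512


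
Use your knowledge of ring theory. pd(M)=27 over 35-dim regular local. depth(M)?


pd+depth=depth(R)=35
depth=35-27=8


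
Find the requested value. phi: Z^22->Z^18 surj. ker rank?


rank(ker) = 22-18 = 4


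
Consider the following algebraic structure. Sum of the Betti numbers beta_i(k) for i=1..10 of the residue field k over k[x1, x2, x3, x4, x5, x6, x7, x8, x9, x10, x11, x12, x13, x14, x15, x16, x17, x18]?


Koszul resolution: beta_i(k)=C(n,i), n=18
C(18,1)=18, C(18,2)=153, C(18,3)=816, C(18,4)=3060, C(18,5)=8568, C(18,6)=18564, C(18,7)=31824, C(18,8)=43758, C(18,9)=48620, C(18,10)=43758
Sum=199139


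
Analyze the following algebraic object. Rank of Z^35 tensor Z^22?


rank(M(x)N) = rank(M)*rank(N)
35*22 = 770


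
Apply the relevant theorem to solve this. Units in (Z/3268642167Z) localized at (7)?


Local ring = Z/40353607Z.
phi(40353607) = 7^8*(7-1) = 34588806


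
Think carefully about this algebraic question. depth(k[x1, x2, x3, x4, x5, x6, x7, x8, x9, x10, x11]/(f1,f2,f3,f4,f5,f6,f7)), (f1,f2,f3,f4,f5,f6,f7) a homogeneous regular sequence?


depth(R)=11
depth(R/I)=11-7=4


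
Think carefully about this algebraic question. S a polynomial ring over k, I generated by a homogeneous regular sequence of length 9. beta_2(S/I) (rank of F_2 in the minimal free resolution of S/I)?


Regular sequence => Koszul complex is the minimal free resolution.
Syz_1 minimally generated by Koszul relations f_i*e_j - f_j*e_i (i<j): mu(Syz_1) = beta_2 = C(m,2) = m(m-1)/2
m=9
9*8/2 = 36


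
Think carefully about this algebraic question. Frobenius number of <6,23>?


gcd(6,23)=1 => F=ab-a-b=6*23-6-23=138-29=109


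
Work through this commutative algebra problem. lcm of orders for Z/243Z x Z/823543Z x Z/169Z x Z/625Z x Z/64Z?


Exponent = lcm of the cyclic orders; pairwise coprime => product.
3^5*7^7*13^2*5^4*2^6=243*823543*169*625*64=1352817615240000


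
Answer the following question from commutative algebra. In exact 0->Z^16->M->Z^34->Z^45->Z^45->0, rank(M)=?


Alt sum=0:
(-1)^0*16 + (-1)^1*? + (-1)^2*34 + (-1)^3*45 + (-1)^4*45=0
rank(M)=50


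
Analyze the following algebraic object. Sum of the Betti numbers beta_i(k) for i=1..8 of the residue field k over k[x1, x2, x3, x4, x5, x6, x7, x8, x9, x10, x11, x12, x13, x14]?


Koszul resolution: beta_i(k)=C(n,i), n=14
C(14,1)=14, C(14,2)=91, C(14,3)=364, C(14,4)=1001, C(14,5)=2002, C(14,6)=3003, C(14,7)=3432, C(14,8)=3003
Sum=12910


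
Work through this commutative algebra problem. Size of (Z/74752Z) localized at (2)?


2-primary part: 74752=2^10*73
Size=2^10=1024


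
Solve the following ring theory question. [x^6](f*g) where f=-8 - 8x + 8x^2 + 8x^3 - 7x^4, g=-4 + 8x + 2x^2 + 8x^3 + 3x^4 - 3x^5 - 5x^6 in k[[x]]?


[x^6] = sum a_i*b_j, i+j=6
  -8*-5=40
  -8*-3=24
  8*3=24
  8*8=64
  -7*2=-14
Sum=138


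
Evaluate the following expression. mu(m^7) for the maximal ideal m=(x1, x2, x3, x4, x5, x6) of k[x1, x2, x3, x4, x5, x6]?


Graded Nakayama: mu(m^d) = dim_k (m^d/m^(d+1)) = #degree-7 monomials in 6 vars
C(n+d-1,d)=C(12,7)=792


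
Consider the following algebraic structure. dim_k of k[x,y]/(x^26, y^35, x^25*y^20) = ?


k[x,y]/I, I = (x^26, y^35, x^25*y^20)
Rect: 26x35=910. Corner: (26-25)x(35-20)=15.
dim = 910-15 = 895


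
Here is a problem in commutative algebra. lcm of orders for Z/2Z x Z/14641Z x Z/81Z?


Exponent = lcm of the cyclic orders; pairwise coprime => product.
2^1*11^4*3^4=2*14641*81=2371842


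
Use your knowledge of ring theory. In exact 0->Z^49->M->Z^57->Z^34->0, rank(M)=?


Alt sum=0:
(-1)^0*49 + (-1)^1*? + (-1)^2*57 + (-1)^3*34=0
rank(M)=72


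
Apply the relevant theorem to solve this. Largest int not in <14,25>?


gcd(14,25)=1 => F=ab-a-b=14*25-14-25=350-39=311


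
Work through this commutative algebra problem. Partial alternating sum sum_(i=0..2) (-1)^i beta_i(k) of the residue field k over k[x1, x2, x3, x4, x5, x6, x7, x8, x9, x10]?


Koszul resolution: beta_i(k)=C(n,i), n=10
sum_(i=0..p) (-1)^i C(n,i) = (-1)^p C(n-1,p)
(-1)^2*C(9,2) = (-1)^2*36 = 36


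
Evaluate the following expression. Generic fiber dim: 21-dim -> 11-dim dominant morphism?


dim(fiber)=dim(X)-dim(Y)=21-11=10


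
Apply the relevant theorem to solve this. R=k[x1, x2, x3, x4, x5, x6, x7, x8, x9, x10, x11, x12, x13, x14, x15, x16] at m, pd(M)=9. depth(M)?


pd+depth=depth(R)=16
depth=16-9=7


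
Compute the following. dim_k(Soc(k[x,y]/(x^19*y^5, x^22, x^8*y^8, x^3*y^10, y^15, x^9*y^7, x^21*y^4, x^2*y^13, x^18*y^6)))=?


Socle = ann(m) = span of standard monomials u with x*u, y*u in I (staircase corners).
Minimal generators: x^22, x^21*y^4, x^19*y^5, x^18*y^6, x^9*y^7, x^8*y^8, x^3*y^10, x^2*y^13, y^15
Corners: xy^14, x^2y^12, x^7y^9, x^8y^7, x^17y^6, x^18y^5, x^20y^4, x^21y^3
Socle dim=8


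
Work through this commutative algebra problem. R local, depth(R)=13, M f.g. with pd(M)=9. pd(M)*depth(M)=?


pd+depth=13
depth=13-9=4
pd*depth=9*4=36


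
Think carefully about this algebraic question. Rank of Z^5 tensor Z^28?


rank(M(x)N) = rank(M)*rank(N)
5*28 = 140


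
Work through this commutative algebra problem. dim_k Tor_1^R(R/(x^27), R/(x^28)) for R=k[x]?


Tor_1(R/I,R/J)=(I cap J)/IJ=(x^28)/(x^55)
dim=55-28=min(27,28)=27


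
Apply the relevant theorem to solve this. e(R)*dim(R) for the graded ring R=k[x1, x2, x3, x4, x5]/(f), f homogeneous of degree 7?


e(R)=deg(f)=7, dim(R)=5-1=4
e*dim=7*4=28


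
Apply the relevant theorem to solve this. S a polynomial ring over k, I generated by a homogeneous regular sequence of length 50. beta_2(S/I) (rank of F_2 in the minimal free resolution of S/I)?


Regular sequence => Koszul complex is the minimal free resolution.
Syz_1 minimally generated by Koszul relations f_i*e_j - f_j*e_i (i<j): mu(Syz_1) = beta_2 = C(m,2) = m(m-1)/2
m=50
50*49/2 = 1225


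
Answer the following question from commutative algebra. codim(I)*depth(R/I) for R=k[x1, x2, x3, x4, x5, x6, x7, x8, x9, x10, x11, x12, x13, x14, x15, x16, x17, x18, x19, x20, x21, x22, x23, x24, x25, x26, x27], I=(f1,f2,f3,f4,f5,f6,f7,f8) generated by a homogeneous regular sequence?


codim=8, depth=dim(R/I)=27-8=19
Product=8*19=152


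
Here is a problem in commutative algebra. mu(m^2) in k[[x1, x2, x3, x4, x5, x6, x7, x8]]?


C(n+d-1,d)=C(9,2)=36


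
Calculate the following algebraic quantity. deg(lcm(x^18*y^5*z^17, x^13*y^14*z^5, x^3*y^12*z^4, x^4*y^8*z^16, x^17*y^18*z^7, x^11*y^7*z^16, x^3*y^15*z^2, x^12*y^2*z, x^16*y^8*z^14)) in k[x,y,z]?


lcm = componentwise max:
x: max(18,13,3,4,17,11,3,12,16)=18
y: max(5,14,12,8,18,7,15,2,8)=18
z: max(17,5,4,16,7,16,2,1,14)=17
Total=18+18+17=53


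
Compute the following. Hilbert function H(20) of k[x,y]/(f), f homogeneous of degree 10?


H(t)=d for t>=d-1.
d=10, t=20
H(20)=10


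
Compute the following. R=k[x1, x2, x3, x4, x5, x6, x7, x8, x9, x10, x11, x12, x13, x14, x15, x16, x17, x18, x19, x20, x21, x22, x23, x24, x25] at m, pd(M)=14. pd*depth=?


pd+depth=25
depth=25-14=11
pd*depth=14*11=154


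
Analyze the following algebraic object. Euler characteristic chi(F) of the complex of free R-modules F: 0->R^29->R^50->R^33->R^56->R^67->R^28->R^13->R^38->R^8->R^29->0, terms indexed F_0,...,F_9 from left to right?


chi = sum (-1)^i * rank:
(-1)^0*29=29
(-1)^1*50=-50
(-1)^2*33=33
(-1)^3*56=-56
(-1)^4*67=67
(-1)^5*28=-28
(-1)^6*13=13
(-1)^7*38=-38
(-1)^8*8=8
(-1)^9*29=-29
chi=-51


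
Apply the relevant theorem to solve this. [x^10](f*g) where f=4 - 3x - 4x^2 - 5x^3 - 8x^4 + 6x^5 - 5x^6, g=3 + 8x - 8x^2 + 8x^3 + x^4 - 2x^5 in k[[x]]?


[x^10] = sum a_i*b_j, i+j=10
  6*-2=-12
  -5*1=-5
Sum=-17


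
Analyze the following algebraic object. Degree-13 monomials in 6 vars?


C(d+n-1,n-1)=C(18,5)=8568


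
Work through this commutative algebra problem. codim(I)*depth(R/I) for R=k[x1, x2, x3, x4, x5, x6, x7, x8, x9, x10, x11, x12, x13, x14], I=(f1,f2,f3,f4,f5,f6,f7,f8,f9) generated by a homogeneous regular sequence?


codim=9, depth=dim(R/I)=14-9=5
Product=9*5=45


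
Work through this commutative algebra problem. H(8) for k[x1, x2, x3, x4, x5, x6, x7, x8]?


C(d+n-1,n-1)=C(15,7)=6435


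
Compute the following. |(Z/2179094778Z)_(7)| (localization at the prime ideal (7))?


7-primary part: 2179094778=7^9*54
Size=7^9=40353607


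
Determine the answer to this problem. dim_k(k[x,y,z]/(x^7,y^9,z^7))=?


Basis: x^iy^jz^k, i<7,j<9,k<7
7*9*7=441


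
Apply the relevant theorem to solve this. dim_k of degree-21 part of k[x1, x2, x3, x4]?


C(d+n-1,n-1)=C(24,3)=2024


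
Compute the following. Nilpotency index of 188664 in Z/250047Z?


188664^k mod 250047:
k=1: 188664
k=2: 164493
k=3: 74088
k=4: 111132
k=5: 166698
k=6: 0
First zero at k = 6


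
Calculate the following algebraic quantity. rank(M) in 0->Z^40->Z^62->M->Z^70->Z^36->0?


Alt sum=0:
(-1)^0*40 + (-1)^1*62 + (-1)^2*? + (-1)^3*70 + (-1)^4*36=0
rank(M)=56


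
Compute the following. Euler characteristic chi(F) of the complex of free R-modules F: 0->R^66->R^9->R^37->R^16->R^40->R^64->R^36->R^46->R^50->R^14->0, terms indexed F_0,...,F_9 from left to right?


chi = sum (-1)^i * rank:
(-1)^0*66=66
(-1)^1*9=-9
(-1)^2*37=37
(-1)^3*16=-16
(-1)^4*40=40
(-1)^5*64=-64
(-1)^6*36=36
(-1)^7*46=-46
(-1)^8*50=50
(-1)^9*14=-14
chi=80


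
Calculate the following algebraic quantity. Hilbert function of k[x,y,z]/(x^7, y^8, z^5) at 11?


Need i<7, j<8, k<5 with i+j+k=11.
For each i, j ranges over max(0,11-i-4)..min(7,11-i):
  i=0: j in [7,7] -> 1
  i=1: j in [6,7] -> 2
  i=2: j in [5,7] -> 3
  i=3: j in [4,7] -> 4
  i=4: j in [3,7] -> 5
  i=5: j in [2,6] -> 5
  i=6: j in [1,5] -> 5
H(11) = 1+2+3+4+5+5+5 = 25


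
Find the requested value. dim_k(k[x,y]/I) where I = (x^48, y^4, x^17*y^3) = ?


k[x,y]/I, I = (x^48, y^4, x^17*y^3)
Rect: 48x4=192. Corner: (48-17)x(4-3)=31.
dim = 192-31 = 161


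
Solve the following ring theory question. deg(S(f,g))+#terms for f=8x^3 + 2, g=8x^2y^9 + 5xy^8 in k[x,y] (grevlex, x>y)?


LT(f)=8x^3, LT(g)=8x^2y^9
lcm(LM)=x^3y^9
S(f,g) (scaled by 64 to clear denominators) = 8y^9*f - 8x*g = -40x^2y^8 + 16y^9
2 terms, deg 10.
10+2=12


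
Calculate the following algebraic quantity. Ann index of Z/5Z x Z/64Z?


Exponent = lcm of the cyclic orders; pairwise coprime => product.
5^1*2^6=5*64=320


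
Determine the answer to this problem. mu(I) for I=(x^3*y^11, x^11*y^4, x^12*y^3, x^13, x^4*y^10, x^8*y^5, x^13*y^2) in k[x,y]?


Remove redundant (divisible by others).
x^13*y^2 redundant.
Min: x^13, x^12*y^3, x^11*y^4, x^8*y^5, x^4*y^10, x^3*y^11
Count=6


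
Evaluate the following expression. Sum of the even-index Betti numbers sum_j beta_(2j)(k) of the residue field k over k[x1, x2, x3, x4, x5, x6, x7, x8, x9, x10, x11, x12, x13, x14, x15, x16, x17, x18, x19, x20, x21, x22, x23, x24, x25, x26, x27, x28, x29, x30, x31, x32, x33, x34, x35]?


Koszul resolution: beta_i(k)=C(n,i), n=35
sum_even C(35,i) = 2^(n-1) = 2^34 = 17179869184


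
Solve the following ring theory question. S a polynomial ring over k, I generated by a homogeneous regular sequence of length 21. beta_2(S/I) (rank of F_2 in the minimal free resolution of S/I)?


Regular sequence => Koszul complex is the minimal free resolution.
Syz_1 minimally generated by Koszul relations f_i*e_j - f_j*e_i (i<j): mu(Syz_1) = beta_2 = C(m,2) = m(m-1)/2
m=21
21*20/2 = 210


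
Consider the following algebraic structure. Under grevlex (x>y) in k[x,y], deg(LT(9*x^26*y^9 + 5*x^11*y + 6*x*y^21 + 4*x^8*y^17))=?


LT: 9*x^26*y^9
deg_x=26, deg_y=9
Total=26+9=35


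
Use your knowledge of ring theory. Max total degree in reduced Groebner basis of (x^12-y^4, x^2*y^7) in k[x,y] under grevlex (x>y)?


LT(f1)=x^12, LT(f2)=x^2y^7, lcm=x^12y^7
S(f1,f2) = y^7*f1 - x^10*f2 = -y^11
Reduced GB = {f1, f2, y^11}; degrees 12, 9, 11
Max = 12


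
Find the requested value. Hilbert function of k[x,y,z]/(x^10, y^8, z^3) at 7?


Need i<10, j<8, k<3 with i+j+k=7.
For each i, j ranges over max(0,7-i-2)..min(7,7-i):
  i=0: j in [5,7] -> 3
  i=1: j in [4,6] -> 3
  i=2: j in [3,5] -> 3
  i=3: j in [2,4] -> 3
  i=4: j in [1,3] -> 3
  i=5: j in [0,2] -> 3
  i=6: j in [0,1] -> 2
  i=7: j in [0,0] -> 1
H(7) = 3+3+3+3+3+3+2+1 = 21


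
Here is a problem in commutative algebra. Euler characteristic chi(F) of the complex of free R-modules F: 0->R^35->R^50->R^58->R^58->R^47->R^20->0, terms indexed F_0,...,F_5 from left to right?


chi = sum (-1)^i * rank:
(-1)^0*35=35
(-1)^1*50=-50
(-1)^2*58=58
(-1)^3*58=-58
(-1)^4*47=47
(-1)^5*20=-20
chi=12


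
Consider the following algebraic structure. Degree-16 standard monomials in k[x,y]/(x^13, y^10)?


k[x,y], I = (x^13, y^10), d = 16
Need i < 13 and d-i < 10.
Range: 7 <= i <= 12.
H(16) = 6


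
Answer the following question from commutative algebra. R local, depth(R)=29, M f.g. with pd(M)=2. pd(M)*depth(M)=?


pd+depth=29
depth=29-2=27
pd*depth=2*27=54


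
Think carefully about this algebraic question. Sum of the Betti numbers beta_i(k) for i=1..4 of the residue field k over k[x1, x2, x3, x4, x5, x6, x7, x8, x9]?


Koszul resolution: beta_i(k)=C(n,i), n=9
C(9,1)=9, C(9,2)=36, C(9,3)=84, C(9,4)=126
Sum=255


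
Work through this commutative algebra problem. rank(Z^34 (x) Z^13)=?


rank(M(x)N) = rank(M)*rank(N)
34*13 = 442


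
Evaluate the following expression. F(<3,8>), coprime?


gcd(3,8)=1 => F=ab-a-b=3*8-3-8=24-11=13


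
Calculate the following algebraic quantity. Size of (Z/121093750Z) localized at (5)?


5-primary part: 121093750=5^9*62
Size=5^9=1953125


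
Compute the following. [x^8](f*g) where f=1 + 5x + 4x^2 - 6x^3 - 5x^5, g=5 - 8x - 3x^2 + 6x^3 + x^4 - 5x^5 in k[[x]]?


[x^8] = sum a_i*b_j, i+j=8
  -6*-5=30
  -5*6=-30
Sum=0


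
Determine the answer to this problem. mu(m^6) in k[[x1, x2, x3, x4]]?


C(n+d-1,d)=C(9,6)=84


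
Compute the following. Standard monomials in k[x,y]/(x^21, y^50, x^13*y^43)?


k[x,y]/I, I = (x^21, y^50, x^13*y^43)
Rect: 21x50=1050. Corner: (21-13)x(50-43)=56.
dim = 1050-56 = 994


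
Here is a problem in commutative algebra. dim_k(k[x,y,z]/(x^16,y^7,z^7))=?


Basis: x^iy^jz^k, i<16,j<7,k<7
16*7*7=784


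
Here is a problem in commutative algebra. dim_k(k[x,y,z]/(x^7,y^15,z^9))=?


Basis: x^iy^jz^k, i<7,j<15,k<9
7*15*9=945


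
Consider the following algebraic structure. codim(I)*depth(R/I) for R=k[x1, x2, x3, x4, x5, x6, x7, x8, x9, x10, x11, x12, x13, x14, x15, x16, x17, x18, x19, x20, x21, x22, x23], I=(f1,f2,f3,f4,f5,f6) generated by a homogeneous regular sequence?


codim=6, depth=dim(R/I)=23-6=17
Product=6*17=102


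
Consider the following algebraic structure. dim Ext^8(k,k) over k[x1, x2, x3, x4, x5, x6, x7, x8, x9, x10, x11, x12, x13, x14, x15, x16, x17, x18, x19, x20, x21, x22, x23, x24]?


C(n,i)=C(24,8)=735471


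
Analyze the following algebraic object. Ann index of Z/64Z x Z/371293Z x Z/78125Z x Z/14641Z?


Exponent = lcm of the cyclic orders; pairwise coprime => product.
2^6*13^5*5^7*11^4=64*371293*78125*14641=27180504065000000


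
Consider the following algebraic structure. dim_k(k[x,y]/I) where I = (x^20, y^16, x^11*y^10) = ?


k[x,y]/I, I = (x^20, y^16, x^11*y^10)
Rect: 20x16=320. Corner: (20-11)x(16-10)=54.
dim = 320-54 = 266


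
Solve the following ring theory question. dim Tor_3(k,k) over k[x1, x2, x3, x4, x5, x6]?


Koszul: C(n,i)=C(6,3)=20


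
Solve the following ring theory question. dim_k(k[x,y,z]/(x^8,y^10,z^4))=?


Basis: x^iy^jz^k, i<8,j<10,k<4
8*10*4=320


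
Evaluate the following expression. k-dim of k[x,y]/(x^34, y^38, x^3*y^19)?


k[x,y]/I, I = (x^34, y^38, x^3*y^19)
Rect: 34x38=1292. Corner: (34-3)x(38-19)=589.
dim = 1292-589 = 703


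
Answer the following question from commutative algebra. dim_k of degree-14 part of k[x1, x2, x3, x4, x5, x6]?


C(d+n-1,n-1)=C(19,5)=11628


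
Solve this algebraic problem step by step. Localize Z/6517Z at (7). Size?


7-primary part: 6517=7^3*19
Size=7^3=343


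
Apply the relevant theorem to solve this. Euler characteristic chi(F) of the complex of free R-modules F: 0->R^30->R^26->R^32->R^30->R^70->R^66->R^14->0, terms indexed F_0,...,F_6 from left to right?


chi = sum (-1)^i * rank:
(-1)^0*30=30
(-1)^1*26=-26
(-1)^2*32=32
(-1)^3*30=-30
(-1)^4*70=70
(-1)^5*66=-66
(-1)^6*14=14
chi=24


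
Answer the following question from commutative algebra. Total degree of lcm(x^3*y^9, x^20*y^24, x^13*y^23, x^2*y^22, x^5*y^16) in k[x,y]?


lcm = componentwise max:
x: max(3,20,13,2,5)=20
y: max(9,24,23,22,16)=24
Total=20+24=44


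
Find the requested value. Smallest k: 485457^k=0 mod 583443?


485457^k mod 583443:
k=1: 485457
k=2: 118188
k=3: 574182
k=4: 194481
k=5: 0
First zero at k = 5


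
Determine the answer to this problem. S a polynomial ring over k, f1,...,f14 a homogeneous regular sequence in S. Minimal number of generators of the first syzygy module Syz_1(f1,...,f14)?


Regular sequence => Koszul complex is the minimal free resolution.
Syz_1 minimally generated by Koszul relations f_i*e_j - f_j*e_i (i<j): mu(Syz_1) = beta_2 = C(m,2) = m(m-1)/2
m=14
14*13/2 = 91


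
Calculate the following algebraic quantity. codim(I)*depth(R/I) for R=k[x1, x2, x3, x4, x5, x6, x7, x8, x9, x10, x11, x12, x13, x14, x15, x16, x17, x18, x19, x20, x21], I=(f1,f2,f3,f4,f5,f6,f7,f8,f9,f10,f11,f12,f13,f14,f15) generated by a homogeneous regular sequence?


codim=15, depth=dim(R/I)=21-15=6
Product=15*6=90


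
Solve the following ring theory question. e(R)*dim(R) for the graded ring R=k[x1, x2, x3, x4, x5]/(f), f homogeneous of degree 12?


e(R)=deg(f)=12, dim(R)=5-1=4
e*dim=12*4=48


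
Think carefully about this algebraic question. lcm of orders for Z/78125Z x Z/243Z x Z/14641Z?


Exponent = lcm of the cyclic orders; pairwise coprime => product.
5^7*3^5*11^4=78125*243*14641=277950234375


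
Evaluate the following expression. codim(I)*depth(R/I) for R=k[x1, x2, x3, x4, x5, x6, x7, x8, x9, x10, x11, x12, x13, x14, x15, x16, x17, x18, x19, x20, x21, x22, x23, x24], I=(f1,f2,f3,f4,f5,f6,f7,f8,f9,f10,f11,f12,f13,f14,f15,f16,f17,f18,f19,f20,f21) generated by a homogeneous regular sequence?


codim=21, depth=dim(R/I)=24-21=3
Product=21*3=63


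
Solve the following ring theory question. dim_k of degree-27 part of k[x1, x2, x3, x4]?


C(d+n-1,n-1)=C(30,3)=4060


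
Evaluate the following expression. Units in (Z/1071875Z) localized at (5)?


Local ring = Z/3125Z.
phi(3125) = 5^4*(5-1) = 2500


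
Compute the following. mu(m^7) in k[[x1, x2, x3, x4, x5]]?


C(n+d-1,d)=C(11,7)=330


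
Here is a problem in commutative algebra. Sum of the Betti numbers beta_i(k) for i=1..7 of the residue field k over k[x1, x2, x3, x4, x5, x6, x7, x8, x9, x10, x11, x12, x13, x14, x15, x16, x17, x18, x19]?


Koszul resolution: beta_i(k)=C(n,i), n=19
C(19,1)=19, C(19,2)=171, C(19,3)=969, C(19,4)=3876, C(19,5)=11628, C(19,6)=27132, C(19,7)=50388
Sum=94183


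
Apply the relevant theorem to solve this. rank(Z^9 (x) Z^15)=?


rank(M(x)N) = rank(M)*rank(N)
9*15 = 135


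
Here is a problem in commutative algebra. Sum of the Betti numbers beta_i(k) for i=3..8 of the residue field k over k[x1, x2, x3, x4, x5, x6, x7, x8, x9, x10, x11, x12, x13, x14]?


Koszul resolution: beta_i(k)=C(n,i), n=14
C(14,3)=364, C(14,4)=1001, C(14,5)=2002, C(14,6)=3003, C(14,7)=3432, C(14,8)=3003
Sum=12805


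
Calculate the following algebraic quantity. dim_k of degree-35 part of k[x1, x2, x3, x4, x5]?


C(d+n-1,n-1)=C(39,4)=82251


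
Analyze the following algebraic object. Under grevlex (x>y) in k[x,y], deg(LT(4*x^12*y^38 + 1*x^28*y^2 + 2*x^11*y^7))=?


LT: 4*x^12*y^38
deg_x=12, deg_y=38
Total=12+38=50


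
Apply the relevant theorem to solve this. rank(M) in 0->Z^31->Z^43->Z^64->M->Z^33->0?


Alt sum=0:
(-1)^0*31 + (-1)^1*43 + (-1)^2*64 + (-1)^3*? + (-1)^4*33=0
rank(M)=85


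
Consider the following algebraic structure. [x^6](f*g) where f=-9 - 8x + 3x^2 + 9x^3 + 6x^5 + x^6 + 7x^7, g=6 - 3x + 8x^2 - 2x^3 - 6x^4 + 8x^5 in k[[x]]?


[x^6] = sum a_i*b_j, i+j=6
  -8*8=-64
  3*-6=-18
  9*-2=-18
  6*-3=-18
  1*6=6
Sum=-112


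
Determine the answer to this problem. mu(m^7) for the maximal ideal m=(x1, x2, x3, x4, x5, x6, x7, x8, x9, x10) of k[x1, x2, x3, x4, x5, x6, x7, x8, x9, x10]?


Graded Nakayama: mu(m^d) = dim_k (m^d/m^(d+1)) = #degree-7 monomials in 10 vars
C(n+d-1,d)=C(16,7)=11440


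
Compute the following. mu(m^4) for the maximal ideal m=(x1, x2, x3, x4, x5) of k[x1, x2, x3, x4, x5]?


Graded Nakayama: mu(m^d) = dim_k (m^d/m^(d+1)) = #degree-4 monomials in 5 vars
C(n+d-1,d)=C(8,4)=70


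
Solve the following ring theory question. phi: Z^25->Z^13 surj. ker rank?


rank(ker) = 25-13 = 12


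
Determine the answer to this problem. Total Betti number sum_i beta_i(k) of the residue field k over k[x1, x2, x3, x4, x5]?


Koszul resolution: beta_i(k)=C(n,i), n=5
sum_i C(5,i) = 2^5 = 32


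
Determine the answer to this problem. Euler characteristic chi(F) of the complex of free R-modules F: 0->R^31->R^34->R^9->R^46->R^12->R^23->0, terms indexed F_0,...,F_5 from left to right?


chi = sum (-1)^i * rank:
(-1)^0*31=31
(-1)^1*34=-34
(-1)^2*9=9
(-1)^3*46=-46
(-1)^4*12=12
(-1)^5*23=-23
chi=-51


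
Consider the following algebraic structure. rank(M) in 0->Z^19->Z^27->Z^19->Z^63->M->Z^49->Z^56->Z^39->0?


Alt sum=0:
(-1)^0*19 + (-1)^1*27 + (-1)^2*19 + (-1)^3*63 + (-1)^4*? + (-1)^5*49 + (-1)^6*56 + (-1)^7*39=0
rank(M)=84


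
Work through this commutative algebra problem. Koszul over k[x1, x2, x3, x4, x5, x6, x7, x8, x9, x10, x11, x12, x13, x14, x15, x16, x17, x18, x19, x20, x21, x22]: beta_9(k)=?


C(n,i)=C(22,9)=497420


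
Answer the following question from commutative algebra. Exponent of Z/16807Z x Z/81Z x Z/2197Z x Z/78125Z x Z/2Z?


Exponent = lcm of the cyclic orders; pairwise coprime => product.
7^5*3^4*13^3*5^7*2^1=16807*81*2197*78125*2=467331765468750


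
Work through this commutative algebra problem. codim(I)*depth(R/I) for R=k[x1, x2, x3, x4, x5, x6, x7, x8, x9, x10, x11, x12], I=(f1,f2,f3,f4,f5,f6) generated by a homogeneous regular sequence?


codim=6, depth=dim(R/I)=12-6=6
Product=6*6=36


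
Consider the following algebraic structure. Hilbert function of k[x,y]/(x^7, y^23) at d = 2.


k[x,y], I = (x^7, y^23), d = 2
Need i < 7 and d-i < 23.
Range: 0 <= i <= 2.
H(2) = 3


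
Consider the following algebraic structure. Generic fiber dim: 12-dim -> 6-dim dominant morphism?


dim(fiber)=dim(X)-dim(Y)=12-6=6


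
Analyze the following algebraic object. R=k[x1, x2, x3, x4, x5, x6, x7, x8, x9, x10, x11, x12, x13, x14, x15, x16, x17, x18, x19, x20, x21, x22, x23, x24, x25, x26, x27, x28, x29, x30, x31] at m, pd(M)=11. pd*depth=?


pd+depth=31
depth=31-11=20
pd*depth=11*20=220


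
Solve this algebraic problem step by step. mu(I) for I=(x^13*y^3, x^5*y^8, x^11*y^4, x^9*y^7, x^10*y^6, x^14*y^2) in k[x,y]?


Remove redundant (divisible by others).
Min: x^14*y^2, x^13*y^3, x^11*y^4, x^10*y^6, x^9*y^7, x^5*y^8
Count=6


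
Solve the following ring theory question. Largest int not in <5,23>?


gcd(5,23)=1 => F=ab-a-b=5*23-5-23=115-28=87


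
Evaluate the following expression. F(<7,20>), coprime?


gcd(7,20)=1 => F=ab-a-b=7*20-7-20=140-27=113


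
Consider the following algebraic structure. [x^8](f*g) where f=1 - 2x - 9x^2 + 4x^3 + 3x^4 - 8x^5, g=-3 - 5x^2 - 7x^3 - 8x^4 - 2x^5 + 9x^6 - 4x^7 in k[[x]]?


[x^8] = sum a_i*b_j, i+j=8
  -2*-4=8
  -9*9=-81
  4*-2=-8
  3*-8=-24
  -8*-7=56
Sum=-49


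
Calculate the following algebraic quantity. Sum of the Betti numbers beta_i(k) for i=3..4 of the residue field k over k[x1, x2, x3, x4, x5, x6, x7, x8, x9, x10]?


Koszul resolution: beta_i(k)=C(n,i), n=10
C(10,3)=120, C(10,4)=210
Sum=330
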